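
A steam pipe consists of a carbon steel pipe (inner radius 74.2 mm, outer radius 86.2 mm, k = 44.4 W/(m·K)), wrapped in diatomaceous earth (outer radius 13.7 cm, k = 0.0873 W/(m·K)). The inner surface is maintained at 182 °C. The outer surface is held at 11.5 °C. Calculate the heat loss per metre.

Q' = 202 W/m

Resistance network (inner→outer):
  R'_carbon steel = ln(0.0862/0.0742)/(2πk) = 0.1499/(2π·44.4) = 5.373×10^-4 m·K/W
  R'_diatomaceous earth = ln(0.137/0.0862)/(2πk) = 0.4633/(2π·0.0873) = 0.8447 m·K/W
ΣR = 5.373×10^-4 + 0.8447 = 0.8452 m·K/W
Q' = ΔT/ΣR = (182 °C − 11.5 °C)/0.8452 = 202 W/m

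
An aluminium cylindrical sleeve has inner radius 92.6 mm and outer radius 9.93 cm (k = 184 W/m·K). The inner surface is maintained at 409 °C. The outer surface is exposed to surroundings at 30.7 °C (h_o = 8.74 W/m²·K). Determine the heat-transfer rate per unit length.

Series thermal resistances, inner to outer:
  R'_aluminium = ln(0.0993/0.0926)/(2πk) = 0.06986/(2π·184) = 6.042×10^-5 m·K/W
  R'_conv,out = 1/(2πr h) = 1/(2π·0.0993·8.74) = 0.1834 m·K/W
ΣR = 6.042×10^-5 + 0.1834 = 0.1835 m·K/W
Q' = ΔT/ΣR = (409 °C − 30.7 °C)/0.1835 = 2060 W/m

Q' = 2060 W/m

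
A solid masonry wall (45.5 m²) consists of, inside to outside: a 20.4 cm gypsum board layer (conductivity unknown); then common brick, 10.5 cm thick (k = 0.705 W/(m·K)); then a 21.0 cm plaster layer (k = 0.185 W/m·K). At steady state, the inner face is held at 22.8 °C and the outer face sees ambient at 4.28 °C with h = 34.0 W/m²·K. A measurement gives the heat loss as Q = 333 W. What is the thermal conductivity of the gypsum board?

k = 0.168 W/m·K

ΣR = ΔT/Q = |22.8 − 4.28|/333 = 0.05562 K/W
Known resistances:
  R_common brick = L/(kA) = 0.105/(0.705·45.5) = 0.003273 K/W
  R_plaster = L/(kA) = 0.210/(0.185·45.5) = 0.02495 K/W
  R_conv,out = 1/(hA) = 1/(34.0·45.5) = 6.464×10^-4 K/W
R_gypsum board = ΣR − ΣR_known = 0.05562 − 0.02887 = 0.02675 K/W
L/(kA) = 0.02675 ⇒ k = 0.204/(0.02675·45.5) = 0.168 W/m·K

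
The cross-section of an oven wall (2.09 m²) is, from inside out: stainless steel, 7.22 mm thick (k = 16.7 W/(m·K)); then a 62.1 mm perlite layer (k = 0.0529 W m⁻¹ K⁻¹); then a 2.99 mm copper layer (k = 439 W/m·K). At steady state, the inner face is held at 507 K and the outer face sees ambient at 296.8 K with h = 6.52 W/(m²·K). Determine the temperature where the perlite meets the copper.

T = 321.1 K

Treat each layer as a resistance in series:
  R_stainless steel = L/(kA) = 0.00722/(16.7·2.09) = 2.069×10^-4 K/W
  R_perlite = L/(kA) = 0.0621/(0.0529·2.09) = 0.5617 K/W
  R_copper = L/(kA) = 0.00299/(439·2.09) = 3.259×10^-6 K/W
  R_conv,out = 1/(hA) = 1/(6.52·2.09) = 0.07338 K/W
ΣR = 2.069×10^-4 + 0.5617 + 3.259×10^-6 + 0.07338 = 0.6353 K/W
Q = ΔT/ΣR = (507 K − 296.8 K)/0.6353 = 330.9 W
From the inner boundary to the perlite/copper interface, ΣR_partial = 0.5619 K/W.
T_interface = T_in − Q·ΣR_partial = 507 K − (330.9)(0.5619) = 321.1 K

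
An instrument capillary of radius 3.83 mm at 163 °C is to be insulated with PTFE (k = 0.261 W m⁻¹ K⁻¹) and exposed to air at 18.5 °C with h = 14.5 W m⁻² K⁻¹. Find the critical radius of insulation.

r_cr = 1.80 cm

For a cylinder, r_cr = k_ins/h = 0.261/14.5 = 0.0180 m = 1.80 cm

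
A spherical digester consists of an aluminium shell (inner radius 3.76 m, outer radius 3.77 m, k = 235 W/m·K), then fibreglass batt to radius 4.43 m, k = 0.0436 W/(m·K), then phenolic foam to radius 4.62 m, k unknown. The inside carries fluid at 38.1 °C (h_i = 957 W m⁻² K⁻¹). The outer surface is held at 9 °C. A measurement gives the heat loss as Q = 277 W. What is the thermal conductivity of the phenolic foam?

k = 0.0224 W/m·K

ΣR = ΔT/Q = |38.1 − 9|/277 = 0.1051 K/W
Known resistances:
  R_conv,in = 1/(4πr²h) = 1/(4π·3.76²·957) = 5.882×10^-6 K/W
  R_aluminium = (1/3.76 − 1/3.77)/(4πk) = 7.055×10^-4/(4π·235) = 2.389×10^-7 K/W
  R_fibreglass batt = (1/3.77 − 1/4.43)/(4πk) = 0.03952/(4π·0.0436) = 0.07213 K/W
R_phenolic foam = ΣR − ΣR_known = 0.1051 − 0.07214 = 0.03296 K/W
(1/r₁−1/r₂)/(4πk) = 0.03296 ⇒ k = 0.009283/(4π·0.03296) = 0.0224 W/m·K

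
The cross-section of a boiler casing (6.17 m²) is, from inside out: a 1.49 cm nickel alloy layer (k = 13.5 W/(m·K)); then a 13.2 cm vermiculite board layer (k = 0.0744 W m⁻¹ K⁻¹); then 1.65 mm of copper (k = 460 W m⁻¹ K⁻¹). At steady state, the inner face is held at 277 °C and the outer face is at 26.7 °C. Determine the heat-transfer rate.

Q = 870 W

Treat each layer as a resistance in series:
  R_nickel alloy = L/(kA) = 0.0149/(13.5·6.17) = 1.789×10^-4 K/W
  R_vermiculite board = L/(kA) = 0.132/(0.0744·6.17) = 0.2876 K/W
  R_copper = L/(kA) = 0.00165/(460·6.17) = 5.814×10^-7 K/W
ΣR = 1.789×10^-4 + 0.2876 + 5.814×10^-7 = 0.2878 K/W
Q = ΔT/ΣR = (277 °C − 26.7 °C)/0.2878 = 870 W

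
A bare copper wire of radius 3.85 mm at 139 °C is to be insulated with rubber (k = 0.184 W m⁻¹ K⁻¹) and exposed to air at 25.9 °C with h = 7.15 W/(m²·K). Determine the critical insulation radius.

r_cr = 2.57 cm

For a cylinder, r_cr = k_ins/h = 0.184/7.15 = 0.0257 m = 2.57 cm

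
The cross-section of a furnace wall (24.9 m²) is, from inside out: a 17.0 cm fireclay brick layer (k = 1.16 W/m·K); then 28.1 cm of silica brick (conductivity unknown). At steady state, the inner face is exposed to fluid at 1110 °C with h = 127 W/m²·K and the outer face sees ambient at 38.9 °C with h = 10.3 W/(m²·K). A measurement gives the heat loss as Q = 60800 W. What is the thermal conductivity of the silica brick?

k = 1.50 W/m·K

ΣR = ΔT/Q = |1110 − 38.9|/60800 = 0.01762 K/W
Known resistances:
  R_conv,in = 1/(hA) = 1/(127·24.9) = 3.162×10^-4 K/W
  R_fireclay brick = L/(kA) = 0.170/(1.16·24.9) = 0.005886 K/W
  R_conv,out = 1/(hA) = 1/(10.3·24.9) = 0.003899 K/W
R_silica brick = ΣR − ΣR_known = 0.01762 − 0.01010 = 0.007520 K/W
L/(kA) = 0.007520 ⇒ k = 0.281/(0.007520·24.9) = 1.50 W/m·K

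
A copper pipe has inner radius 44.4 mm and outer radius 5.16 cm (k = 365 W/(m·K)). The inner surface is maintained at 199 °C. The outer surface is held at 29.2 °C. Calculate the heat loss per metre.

Q' = 2πk·ΔT/ln(r₂/r₁) = 2π × 365 × 169.8 / ln(0.0516/0.0444) = 2.59×10^6 W/m

Q' = 2590 kW/m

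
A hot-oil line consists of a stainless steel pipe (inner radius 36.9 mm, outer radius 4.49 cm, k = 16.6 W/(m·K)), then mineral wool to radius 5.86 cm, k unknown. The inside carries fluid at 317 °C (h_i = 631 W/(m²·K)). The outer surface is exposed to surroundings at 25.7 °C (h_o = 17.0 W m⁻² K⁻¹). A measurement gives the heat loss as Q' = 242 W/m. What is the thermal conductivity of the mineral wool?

ΣR = ΔT/Q' = |317 − 25.7|/242 = 1.204 m·K/W
Known resistances:
  R'_conv,in = 1/(2πr h) = 1/(2π·0.0369·631) = 0.006835 m·K/W
  R'_stainless steel = ln(0.0449/0.0369)/(2πk) = 0.1962/(2π·16.6) = 0.001881 m·K/W
  R'_conv,out = 1/(2πr h) = 1/(2π·0.0586·17.0) = 0.1598 m·K/W
R_mineral wool = ΣR − ΣR_known = 1.204 − 0.1685 = 1.035 m·K/W
ln(r₂/r₁)/(2πk) = 1.035 ⇒ k = 0.2663/(2π·1.035) = 0.0409 W/m·K

k = 0.0409 W/m·K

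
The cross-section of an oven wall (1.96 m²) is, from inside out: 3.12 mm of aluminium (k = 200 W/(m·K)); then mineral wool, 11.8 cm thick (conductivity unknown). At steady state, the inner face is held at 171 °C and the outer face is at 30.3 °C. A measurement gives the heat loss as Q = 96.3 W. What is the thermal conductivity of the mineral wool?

ΣR = ΔT/Q = |171 − 30.3|/96.3 = 1.461 K/W
Known resistances:
  R_aluminium = L/(kA) = 0.00312/(200·1.96) = 7.959×10^-6 K/W
R_mineral wool = ΣR − ΣR_known = 1.461 − 7.959×10^-6 = 1.461 K/W
L/(kA) = 1.461 ⇒ k = 0.118/(1.461·1.96) = 0.0412 W/m·K

k = 0.0412 W/m·K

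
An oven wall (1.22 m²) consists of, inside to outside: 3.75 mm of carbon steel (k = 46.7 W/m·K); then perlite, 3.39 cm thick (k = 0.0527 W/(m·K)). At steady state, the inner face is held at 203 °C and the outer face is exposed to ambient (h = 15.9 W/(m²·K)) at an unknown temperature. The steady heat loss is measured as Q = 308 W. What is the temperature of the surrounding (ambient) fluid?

T_out = 24.7 °C

Sum the resistances:
  R_carbon steel = L/(kA) = 0.00375/(46.7·1.22) = 6.582×10^-5 K/W
  R_perlite = L/(kA) = 0.0339/(0.0527·1.22) = 0.5273 K/W
  R_conv,out = 1/(hA) = 1/(15.9·1.22) = 0.05155 K/W
ΣR = 0.5789 K/W
ΔT = Q·ΣR = 308 × 0.5789 = 178.3 K
Heat flows outward, so T_out = T_in − ΔT = 203 − 178.3 = 24.7 °C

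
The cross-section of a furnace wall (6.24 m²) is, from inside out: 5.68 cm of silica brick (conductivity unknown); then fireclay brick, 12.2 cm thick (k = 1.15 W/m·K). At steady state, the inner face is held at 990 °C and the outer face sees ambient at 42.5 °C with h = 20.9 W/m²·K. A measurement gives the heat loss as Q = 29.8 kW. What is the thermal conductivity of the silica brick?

ΣR = ΔT/Q = |990 − 42.5|/29800 = 0.03180 K/W
Known resistances:
  R_fireclay brick = L/(kA) = 0.122/(1.15·6.24) = 0.01700 K/W
  R_conv,out = 1/(hA) = 1/(20.9·6.24) = 0.007668 K/W
R_silica brick = ΣR − ΣR_known = 0.03180 − 0.02467 = 0.007130 K/W
L/(kA) = 0.007130 ⇒ k = 0.0568/(0.007130·6.24) = 1.28 W/m·K

k = 1.28 W/m·K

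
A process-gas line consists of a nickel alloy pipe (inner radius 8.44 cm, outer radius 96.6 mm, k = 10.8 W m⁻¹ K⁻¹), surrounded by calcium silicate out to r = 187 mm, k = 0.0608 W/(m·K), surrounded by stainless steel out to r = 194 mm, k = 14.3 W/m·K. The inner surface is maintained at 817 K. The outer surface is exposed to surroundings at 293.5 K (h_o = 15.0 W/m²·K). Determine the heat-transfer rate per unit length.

Series thermal resistances, inner to outer:
  R'_nickel alloy = ln(0.0966/0.0844)/(2πk) = 0.1350/(2π·10.8) = 0.001990 m·K/W
  R'_calcium silicate = ln(0.187/0.0966)/(2πk) = 0.6605/(2π·0.0608) = 1.729 m·K/W
  R'_stainless steel = ln(0.194/0.187)/(2πk) = 0.03675/(2π·14.3) = 4.090×10^-4 m·K/W
  R'_conv,out = 1/(2πr h) = 1/(2π·0.194·15.0) = 0.05469 m·K/W
ΣR = 0.001990 + 1.729 + 4.090×10^-4 + 0.05469 = 1.786 m·K/W
Q' = ΔT/ΣR = (817 K − 293.5 K)/1.786 = 293 W/m

Q' = 293 W/m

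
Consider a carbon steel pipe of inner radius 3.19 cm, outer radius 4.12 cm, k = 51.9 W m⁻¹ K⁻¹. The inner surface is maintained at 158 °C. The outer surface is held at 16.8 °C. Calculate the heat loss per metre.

Q' = 2πk·ΔT/ln(r₂/r₁) = 2π × 51.9 × 141.2 / ln(0.0412/0.0319) = 1.80×10^5 W/m

Q' = 180 kW/m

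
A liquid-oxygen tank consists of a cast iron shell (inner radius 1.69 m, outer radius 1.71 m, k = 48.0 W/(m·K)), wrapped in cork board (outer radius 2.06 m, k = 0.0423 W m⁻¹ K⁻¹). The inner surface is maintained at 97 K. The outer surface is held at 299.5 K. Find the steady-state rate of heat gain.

Q = 1080 W

Series thermal resistances, inner to outer:
  R_cast iron = (1/1.69 − 1/1.71)/(4πk) = 0.006921/(4π·48.0) = 1.147×10^-5 K/W
  R_cork board = (1/1.71 − 1/2.06)/(4πk) = 0.09936/(4π·0.0423) = 0.1869 K/W
ΣR = 1.147×10^-5 + 0.1869 = 0.1869 K/W
Q = ΔT/ΣR = (97 K − 299.5 K)/0.1869 = -1080 W
(Negative Q ⇒ heat flows inward; heat gain = 1080 W.)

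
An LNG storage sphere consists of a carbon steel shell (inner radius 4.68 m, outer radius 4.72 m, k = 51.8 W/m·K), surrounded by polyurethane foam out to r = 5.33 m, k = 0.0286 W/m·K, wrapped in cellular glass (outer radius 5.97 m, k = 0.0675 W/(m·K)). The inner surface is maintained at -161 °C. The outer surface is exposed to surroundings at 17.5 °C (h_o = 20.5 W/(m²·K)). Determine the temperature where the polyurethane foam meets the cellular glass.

T = -29.1 °C

Series thermal resistances, inner to outer:
  R_carbon steel = (1/4.68 − 1/4.72)/(4πk) = 0.001811/(4π·51.8) = 2.782×10^-6 K/W
  R_polyurethane foam = (1/4.72 − 1/5.33)/(4πk) = 0.02425/(4π·0.0286) = 0.06747 K/W
  R_cellular glass = (1/5.33 − 1/5.97)/(4πk) = 0.02011/(4π·0.0675) = 0.02371 K/W
  R_conv,out = 1/(4πr²h) = 1/(4π·5.97²·20.5) = 1.089×10^-4 K/W
ΣR = 2.782×10^-6 + 0.06747 + 0.02371 + 1.089×10^-4 = 0.09129 K/W
Q = ΔT/ΣR = (-161 °C − 17.5 °C)/0.09129 = -1955 W
From the inner boundary to the polyurethane foam/cellular glass interface, ΣR_partial = 0.06747 K/W.
T_interface = T_in − Q·ΣR_partial = -161 °C − (-1955)(0.06747) = -29.1 °C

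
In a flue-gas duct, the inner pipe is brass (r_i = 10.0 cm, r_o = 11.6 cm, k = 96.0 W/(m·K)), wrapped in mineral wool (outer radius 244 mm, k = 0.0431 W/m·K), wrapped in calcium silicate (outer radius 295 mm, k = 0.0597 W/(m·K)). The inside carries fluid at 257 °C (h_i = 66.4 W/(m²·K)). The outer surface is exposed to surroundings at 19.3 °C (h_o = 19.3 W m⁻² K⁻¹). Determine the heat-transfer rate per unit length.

Treat each layer as a resistance in series:
  R'_conv,in = 1/(2πr h) = 1/(2π·0.100·66.4) = 0.02397 m·K/W
  R'_brass = ln(0.116/0.100)/(2πk) = 0.1484/(2π·96.0) = 2.461×10^-4 m·K/W
  R'_mineral wool = ln(0.244/0.116)/(2πk) = 0.7436/(2π·0.0431) = 2.746 m·K/W
  R'_calcium silicate = ln(0.295/0.244)/(2πk) = 0.1898/(2π·0.0597) = 0.5060 m·K/W
  R'_conv,out = 1/(2πr h) = 1/(2π·0.295·19.3) = 0.02795 m·K/W
ΣR = 0.02397 + 2.461×10^-4 + 2.746 + 0.5060 + 0.02795 = 3.304 m·K/W
Q' = ΔT/ΣR = (257 °C − 19.3 °C)/3.304 = 71.9 W/m

Q' = 71.9 W/m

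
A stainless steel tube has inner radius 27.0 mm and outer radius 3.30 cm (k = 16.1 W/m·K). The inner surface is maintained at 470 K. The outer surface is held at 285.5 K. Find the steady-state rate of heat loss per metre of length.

Q' = 93000 W/m

Q' = 2πk·ΔT/ln(r₂/r₁) = 2π × 16.1 × 184.5 / ln(0.0330/0.0270) = 93000 W/m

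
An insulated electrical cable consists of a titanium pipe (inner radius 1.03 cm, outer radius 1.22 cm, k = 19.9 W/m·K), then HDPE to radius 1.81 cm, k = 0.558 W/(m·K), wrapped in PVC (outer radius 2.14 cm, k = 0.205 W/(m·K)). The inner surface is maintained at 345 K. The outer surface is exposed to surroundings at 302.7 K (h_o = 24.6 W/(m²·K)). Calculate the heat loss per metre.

Q' = 77.4 W/m

Resistance network (inner→outer):
  R'_titanium = ln(0.0122/0.0103)/(2πk) = 0.1693/(2π·19.9) = 0.001354 m·K/W
  R'_HDPE = ln(0.0181/0.0122)/(2πk) = 0.3945/(2π·0.558) = 0.1125 m·K/W
  R'_PVC = ln(0.0214/0.0181)/(2πk) = 0.1675/(2π·0.205) = 0.1300 m·K/W
  R'_conv,out = 1/(2πr h) = 1/(2π·0.0214·24.6) = 0.3023 m·K/W
ΣR = 0.001354 + 0.1125 + 0.1300 + 0.3023 = 0.5462 m·K/W
Q' = ΔT/ΣR = (345 K − 302.7 K)/0.5462 = 77.4 W/m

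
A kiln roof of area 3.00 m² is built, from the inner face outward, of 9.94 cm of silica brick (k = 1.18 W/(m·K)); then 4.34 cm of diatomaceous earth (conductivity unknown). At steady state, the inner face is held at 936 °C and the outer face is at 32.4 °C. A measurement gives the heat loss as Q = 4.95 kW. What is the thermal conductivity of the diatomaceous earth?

ΣR = ΔT/Q = |936 − 32.4|/4950 = 0.1825 K/W
Known resistances:
  R_silica brick = L/(kA) = 0.0994/(1.18·3.00) = 0.02808 K/W
R_diatomaceous earth = ΣR − ΣR_known = 0.1825 − 0.02808 = 0.1544 K/W
L/(kA) = 0.1544 ⇒ k = 0.0434/(0.1544·3.00) = 0.0937 W/m·K

k = 0.0937 W/m·K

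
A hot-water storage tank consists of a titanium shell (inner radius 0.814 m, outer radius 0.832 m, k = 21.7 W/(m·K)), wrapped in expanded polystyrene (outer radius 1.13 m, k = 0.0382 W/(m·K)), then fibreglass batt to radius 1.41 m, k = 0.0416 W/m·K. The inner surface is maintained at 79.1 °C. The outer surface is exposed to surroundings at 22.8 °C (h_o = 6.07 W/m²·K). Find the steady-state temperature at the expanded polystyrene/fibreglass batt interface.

Treat each layer as a resistance in series:
  R_titanium = (1/0.814 − 1/0.832)/(4πk) = 0.02658/(4π·21.7) = 9.747×10^-5 K/W
  R_expanded polystyrene = (1/0.832 − 1/1.13)/(4πk) = 0.3170/(4π·0.0382) = 0.6603 K/W
  R_fibreglass batt = (1/1.13 − 1/1.41)/(4πk) = 0.1757/(4π·0.0416) = 0.3362 K/W
  R_conv,out = 1/(4πr²h) = 1/(4π·1.41²·6.07) = 0.006594 K/W
ΣR = 9.747×10^-5 + 0.6603 + 0.3362 + 0.006594 = 1.003 K/W
Q = ΔT/ΣR = (79.1 °C − 22.8 °C)/1.003 = 56.13 W
From the inner boundary to the expanded polystyrene/fibreglass batt interface, ΣR_partial = 0.6604 K/W.
T_interface = T_in − Q·ΣR_partial = 79.1 °C − (56.13)(0.6604) = 42.0 °C

T = 42.0 °C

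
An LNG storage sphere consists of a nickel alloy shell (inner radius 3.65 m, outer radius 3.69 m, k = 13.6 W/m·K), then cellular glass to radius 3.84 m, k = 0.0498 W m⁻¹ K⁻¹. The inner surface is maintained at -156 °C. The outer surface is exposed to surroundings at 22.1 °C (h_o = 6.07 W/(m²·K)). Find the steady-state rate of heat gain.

Treat each layer as a resistance in series:
  R_nickel alloy = (1/3.65 − 1/3.69)/(4πk) = 0.002970/(4π·13.6) = 1.738×10^-5 K/W
  R_cellular glass = (1/3.69 − 1/3.84)/(4πk) = 0.01059/(4π·0.0498) = 0.01692 K/W
  R_conv,out = 1/(4πr²h) = 1/(4π·3.84²·6.07) = 8.891×10^-4 K/W
ΣR = 1.738×10^-5 + 0.01692 + 8.891×10^-4 = 0.01783 K/W
Q = ΔT/ΣR = (-156 °C − 22.1 °C)/0.01783 = -9990 W
(Negative Q ⇒ heat flows inward; heat gain = 9990 W.)

Q = 9.99 kW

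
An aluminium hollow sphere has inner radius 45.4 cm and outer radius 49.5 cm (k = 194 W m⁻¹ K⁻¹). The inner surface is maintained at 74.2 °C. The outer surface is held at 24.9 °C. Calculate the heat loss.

Q = 4πk·ΔT/(1/r₁ − 1/r₂) = 4π × 194 × 49.3 / (1/0.454 − 1/0.495) = 6.59×10^5 W

Q = 659 kW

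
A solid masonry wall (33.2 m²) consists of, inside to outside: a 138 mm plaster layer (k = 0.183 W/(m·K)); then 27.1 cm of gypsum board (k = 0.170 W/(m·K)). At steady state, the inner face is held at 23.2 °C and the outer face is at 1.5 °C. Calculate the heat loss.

Q = 307 W

Treat each layer as a resistance in series:
  R_plaster = L/(kA) = 0.138/(0.183·33.2) = 0.02271 K/W
  R_gypsum board = L/(kA) = 0.271/(0.170·33.2) = 0.04802 K/W
ΣR = 0.02271 + 0.04802 = 0.07073 K/W
Q = ΔT/ΣR = (23.2 °C − 1.5 °C)/0.07073 = 307 W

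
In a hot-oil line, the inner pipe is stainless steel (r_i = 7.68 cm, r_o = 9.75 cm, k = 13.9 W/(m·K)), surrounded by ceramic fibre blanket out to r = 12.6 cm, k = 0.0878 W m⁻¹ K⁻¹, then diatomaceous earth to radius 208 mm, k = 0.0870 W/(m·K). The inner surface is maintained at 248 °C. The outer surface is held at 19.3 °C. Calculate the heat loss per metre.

Series thermal resistances, inner to outer:
  R'_stainless steel = ln(0.0975/0.0768)/(2πk) = 0.2386/(2π·13.9) = 0.002733 m·K/W
  R'_ceramic fibre blanket = ln(0.126/0.0975)/(2πk) = 0.2564/(2π·0.0878) = 0.4648 m·K/W
  R'_diatomaceous earth = ln(0.208/0.126)/(2πk) = 0.5013/(2π·0.0870) = 0.9170 m·K/W
ΣR = 0.002733 + 0.4648 + 0.9170 = 1.385 m·K/W
Q' = ΔT/ΣR = (248 °C − 19.3 °C)/1.385 = 165 W/m

Q' = 165 W/m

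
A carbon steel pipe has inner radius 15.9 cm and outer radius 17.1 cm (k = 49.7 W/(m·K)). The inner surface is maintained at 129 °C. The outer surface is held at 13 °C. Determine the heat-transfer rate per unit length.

Q' = 2πk·ΔT/ln(r₂/r₁) = 2π × 49.7 × 116 / ln(0.171/0.159) = 4.98×10^5 W/m

Q' = 498 kW/m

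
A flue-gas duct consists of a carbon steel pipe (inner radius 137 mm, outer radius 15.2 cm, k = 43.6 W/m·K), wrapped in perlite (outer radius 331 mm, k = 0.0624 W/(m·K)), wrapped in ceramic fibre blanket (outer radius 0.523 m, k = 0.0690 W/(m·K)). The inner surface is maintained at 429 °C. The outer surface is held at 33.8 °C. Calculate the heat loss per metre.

Treat each layer as a resistance in series:
  R'_carbon steel = ln(0.152/0.137)/(2πk) = 0.1039/(2π·43.6) = 3.793×10^-4 m·K/W
  R'_perlite = ln(0.331/0.152)/(2πk) = 0.7782/(2π·0.0624) = 1.985 m·K/W
  R'_ceramic fibre blanket = ln(0.523/0.331)/(2πk) = 0.4575/(2π·0.0690) = 1.055 m·K/W
ΣR = 3.793×10^-4 + 1.985 + 1.055 = 3.040 m·K/W
Q' = ΔT/ΣR = (429 °C − 33.8 °C)/3.040 = 130 W/m

Q' = 130 W/m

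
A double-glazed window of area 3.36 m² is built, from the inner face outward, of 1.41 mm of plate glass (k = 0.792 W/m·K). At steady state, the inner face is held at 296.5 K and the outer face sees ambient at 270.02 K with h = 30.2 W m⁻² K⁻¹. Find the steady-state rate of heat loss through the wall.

Treat each layer as a resistance in series:
  R_plate glass = L/(kA) = 0.00141/(0.792·3.36) = 5.299×10^-4 K/W
  R_conv,out = 1/(hA) = 1/(30.2·3.36) = 0.009855 K/W
ΣR = 5.299×10^-4 + 0.009855 = 0.01038 K/W
Q = ΔT/ΣR = (296.5 K − 270.02 K)/0.01038 = 2550 W

Q = 2.55 kW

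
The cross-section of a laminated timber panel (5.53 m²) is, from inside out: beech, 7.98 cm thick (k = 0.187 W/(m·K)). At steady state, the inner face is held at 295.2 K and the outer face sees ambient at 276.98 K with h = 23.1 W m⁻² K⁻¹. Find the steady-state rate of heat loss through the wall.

Series thermal resistances, inner to outer:
  R_beech = L/(kA) = 0.0798/(0.187·5.53) = 0.07717 K/W
  R_conv,out = 1/(hA) = 1/(23.1·5.53) = 0.007828 K/W
ΣR = 0.07717 + 0.007828 = 0.08500 K/W
Q = ΔT/ΣR = (295.2 K − 276.98 K)/0.08500 = 214 W

Q = 214 W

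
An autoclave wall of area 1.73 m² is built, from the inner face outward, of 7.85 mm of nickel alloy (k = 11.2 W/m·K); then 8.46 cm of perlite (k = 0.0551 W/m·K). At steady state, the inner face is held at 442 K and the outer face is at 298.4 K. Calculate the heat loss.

Q = 162 W

Series thermal resistances, inner to outer:
  R_nickel alloy = L/(kA) = 0.00785/(11.2·1.73) = 4.051×10^-4 K/W
  R_perlite = L/(kA) = 0.0846/(0.0551·1.73) = 0.8875 K/W
ΣR = 4.051×10^-4 + 0.8875 = 0.8879 K/W
Q = ΔT/ΣR = (442 K − 298.4 K)/0.8879 = 162 W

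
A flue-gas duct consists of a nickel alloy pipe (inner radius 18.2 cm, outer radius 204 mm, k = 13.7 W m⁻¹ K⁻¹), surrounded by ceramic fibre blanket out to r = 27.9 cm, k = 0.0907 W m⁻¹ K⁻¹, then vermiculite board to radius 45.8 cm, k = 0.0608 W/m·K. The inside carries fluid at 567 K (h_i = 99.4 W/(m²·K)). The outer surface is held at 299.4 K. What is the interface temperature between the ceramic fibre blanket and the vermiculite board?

T = 486 K

Resistance network (inner→outer):
  R'_conv,in = 1/(2πr h) = 1/(2π·0.182·99.4) = 0.008798 m·K/W
  R'_nickel alloy = ln(0.204/0.182)/(2πk) = 0.1141/(2π·13.7) = 0.001326 m·K/W
  R'_ceramic fibre blanket = ln(0.279/0.204)/(2πk) = 0.3131/(2π·0.0907) = 0.5494 m·K/W
  R'_vermiculite board = ln(0.458/0.279)/(2πk) = 0.4957/(2π·0.0608) = 1.297 m·K/W
ΣR = 0.008798 + 0.001326 + 0.5494 + 1.297 = 1.857 m·K/W
Q' = ΔT/ΣR = (567 K − 299.4 K)/1.857 = 144.1 W/m
From the inner boundary to the ceramic fibre blanket/vermiculite board interface, ΣR_partial = 0.5595 m·K/W.
T_interface = T_in − Q'·ΣR_partial = 567 K − (144.1)(0.5595) = 486 K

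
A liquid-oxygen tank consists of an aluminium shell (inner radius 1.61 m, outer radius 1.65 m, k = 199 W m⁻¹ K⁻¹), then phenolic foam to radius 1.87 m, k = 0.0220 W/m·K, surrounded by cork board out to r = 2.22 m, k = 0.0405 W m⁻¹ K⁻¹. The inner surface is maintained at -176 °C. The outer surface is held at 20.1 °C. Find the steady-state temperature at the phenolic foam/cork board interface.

T = -56.6 °C

Treat each layer as a resistance in series:
  R_aluminium = (1/1.61 − 1/1.65)/(4πk) = 0.01506/(4π·199) = 6.021×10^-6 K/W
  R_phenolic foam = (1/1.65 − 1/1.87)/(4πk) = 0.07130/(4π·0.0220) = 0.2579 K/W
  R_cork board = (1/1.87 − 1/2.22)/(4πk) = 0.08431/(4π·0.0405) = 0.1657 K/W
ΣR = 6.021×10^-6 + 0.2579 + 0.1657 = 0.4236 K/W
Q = ΔT/ΣR = (-176 °C − 20.1 °C)/0.4236 = -462.9 W
From the inner boundary to the phenolic foam/cork board interface, ΣR_partial = 0.2579 K/W.
T_interface = T_in − Q·ΣR_partial = -176 °C − (-462.9)(0.2579) = -56.6 °C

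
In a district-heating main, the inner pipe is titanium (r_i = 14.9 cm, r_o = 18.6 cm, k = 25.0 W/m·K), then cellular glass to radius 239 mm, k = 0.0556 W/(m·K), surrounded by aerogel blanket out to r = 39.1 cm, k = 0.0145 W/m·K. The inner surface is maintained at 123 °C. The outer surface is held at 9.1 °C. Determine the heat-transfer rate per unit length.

Series thermal resistances, inner to outer:
  R'_titanium = ln(0.186/0.149)/(2πk) = 0.2218/(2π·25.0) = 0.001412 m·K/W
  R'_cellular glass = ln(0.239/0.186)/(2πk) = 0.2507/(2π·0.0556) = 0.7177 m·K/W
  R'_aerogel blanket = ln(0.391/0.239)/(2πk) = 0.4922/(2π·0.0145) = 5.403 m·K/W
ΣR = 0.001412 + 0.7177 + 5.403 = 6.122 m·K/W
Q' = ΔT/ΣR = (123 °C − 9.1 °C)/6.122 = 18.6 W/m

Q' = 18.6 W/m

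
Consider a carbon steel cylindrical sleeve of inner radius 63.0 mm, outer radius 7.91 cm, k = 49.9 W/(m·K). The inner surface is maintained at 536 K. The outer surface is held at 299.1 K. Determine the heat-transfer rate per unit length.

Q' = 3.26×10^5 W/m

Q' = 2πk·ΔT/ln(r₂/r₁) = 2π × 49.9 × 236.9 / ln(0.0791/0.0630) = 3.26×10^5 W/m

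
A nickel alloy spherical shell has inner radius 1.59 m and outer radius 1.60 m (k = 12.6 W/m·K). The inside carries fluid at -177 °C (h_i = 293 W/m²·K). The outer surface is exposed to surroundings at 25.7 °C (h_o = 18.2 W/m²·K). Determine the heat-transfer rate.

Q = 110 kW

Treat each layer as a resistance in series:
  R_conv,in = 1/(4πr²h) = 1/(4π·1.59²·293) = 1.074×10^-4 K/W
  R_nickel alloy = (1/1.59 − 1/1.60)/(4πk) = 0.003931/(4π·12.6) = 2.483×10^-5 K/W
  R_conv,out = 1/(4πr²h) = 1/(4π·1.60²·18.2) = 0.001708 K/W
ΣR = 1.074×10^-4 + 2.483×10^-5 + 0.001708 = 0.001840 K/W
Q = ΔT/ΣR = (-177 °C − 25.7 °C)/0.001840 = -1.10×10^5 W
(Negative Q ⇒ heat flows inward; heat gain = 1.10×10^5 W.)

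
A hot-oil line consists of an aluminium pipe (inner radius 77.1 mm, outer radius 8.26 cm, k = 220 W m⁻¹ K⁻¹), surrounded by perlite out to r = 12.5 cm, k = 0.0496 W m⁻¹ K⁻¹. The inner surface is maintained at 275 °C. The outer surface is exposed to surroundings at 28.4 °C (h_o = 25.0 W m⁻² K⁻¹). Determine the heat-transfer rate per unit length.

Q' = 179 W/m

Resistance network (inner→outer):
  R'_aluminium = ln(0.0826/0.0771)/(2πk) = 0.06891/(2π·220) = 4.985×10^-5 m·K/W
  R'_perlite = ln(0.125/0.0826)/(2πk) = 0.4143/(2π·0.0496) = 1.329 m·K/W
  R'_conv,out = 1/(2πr h) = 1/(2π·0.125·25.0) = 0.05093 m·K/W
ΣR = 4.985×10^-5 + 1.329 + 0.05093 = 1.380 m·K/W
Q' = ΔT/ΣR = (275 °C − 28.4 °C)/1.380 = 179 W/m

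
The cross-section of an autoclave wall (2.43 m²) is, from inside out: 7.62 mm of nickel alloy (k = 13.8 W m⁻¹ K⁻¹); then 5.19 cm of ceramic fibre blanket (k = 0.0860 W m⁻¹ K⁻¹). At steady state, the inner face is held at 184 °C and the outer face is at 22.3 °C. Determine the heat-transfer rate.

Treat each layer as a resistance in series:
  R_nickel alloy = L/(kA) = 0.00762/(13.8·2.43) = 2.272×10^-4 K/W
  R_ceramic fibre blanket = L/(kA) = 0.0519/(0.0860·2.43) = 0.2483 K/W
ΣR = 2.272×10^-4 + 0.2483 = 0.2485 K/W
Q = ΔT/ΣR = (184 °C − 22.3 °C)/0.2485 = 651 W

Q = 651 W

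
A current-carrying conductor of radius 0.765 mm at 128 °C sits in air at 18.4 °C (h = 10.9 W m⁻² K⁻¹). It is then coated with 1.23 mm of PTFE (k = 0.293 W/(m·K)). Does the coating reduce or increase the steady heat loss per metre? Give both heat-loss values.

Critical radius for a cylinder: r_cr = k/h = 0.0269 m = 2.69 cm.
Outer radius after coating: r₂ = 7.65×10^-4 + 0.00123 = 0.001995 m.
Since r₁ < r_cr and r₂ ≤ r_cr, the coating moves toward the maximum at r_cr — heat loss rises.
Bare: R = 1/(2πr₁h) = 19.09 m·K/W; Q = 109.6/19.09 = 5.74 W/m.
Coated: R = R_cond + R_conv = 7.840 m·K/W; Q = 109.6/7.840 = 14.0 W/m.

increases: 5.74 → 14.0 W/m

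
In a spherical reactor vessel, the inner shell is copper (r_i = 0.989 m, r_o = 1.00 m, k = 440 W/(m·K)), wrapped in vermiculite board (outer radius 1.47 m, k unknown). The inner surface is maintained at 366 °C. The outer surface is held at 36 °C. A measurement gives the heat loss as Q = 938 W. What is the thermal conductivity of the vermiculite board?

ΣR = ΔT/Q = |366 − 36|/938 = 0.3518 K/W
Known resistances:
  R_copper = (1/0.989 − 1/1.00)/(4πk) = 0.01112/(4π·440) = 2.012×10^-6 K/W
R_vermiculite board = ΣR − ΣR_known = 0.3518 − 2.012×10^-6 = 0.3518 K/W
(1/r₁−1/r₂)/(4πk) = 0.3518 ⇒ k = 0.3197/(4π·0.3518) = 0.0723 W/m·K

k = 0.0723 W/m·K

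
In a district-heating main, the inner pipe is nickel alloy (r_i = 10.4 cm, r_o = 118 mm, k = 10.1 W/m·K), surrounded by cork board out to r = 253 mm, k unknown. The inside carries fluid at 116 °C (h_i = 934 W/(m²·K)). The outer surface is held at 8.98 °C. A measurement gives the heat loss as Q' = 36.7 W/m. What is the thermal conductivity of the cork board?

ΣR = ΔT/Q' = |116 − 8.98|/36.7 = 2.916 m·K/W
Known resistances:
  R'_conv,in = 1/(2πr h) = 1/(2π·0.104·934) = 0.001638 m·K/W
  R'_nickel alloy = ln(0.118/0.104)/(2πk) = 0.1263/(2π·10.1) = 0.001990 m·K/W
R_cork board = ΣR − ΣR_known = 2.916 − 0.003628 = 2.912 m·K/W
ln(r₂/r₁)/(2πk) = 2.912 ⇒ k = 0.7627/(2π·2.912) = 0.0417 W/m·K

k = 0.0417 W/m·K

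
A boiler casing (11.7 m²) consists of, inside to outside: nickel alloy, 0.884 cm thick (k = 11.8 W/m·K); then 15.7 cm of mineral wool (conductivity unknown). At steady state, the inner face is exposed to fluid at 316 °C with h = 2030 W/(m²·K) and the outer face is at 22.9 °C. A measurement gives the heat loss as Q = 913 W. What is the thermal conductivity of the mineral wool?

ΣR = ΔT/Q = |316 − 22.9|/913 = 0.3210 K/W
Known resistances:
  R_conv,in = 1/(hA) = 1/(2030·11.7) = 4.210×10^-5 K/W
  R_nickel alloy = L/(kA) = 0.00884/(11.8·11.7) = 6.403×10^-5 K/W
R_mineral wool = ΣR − ΣR_known = 0.3210 − 1.061×10^-4 = 0.3209 K/W
L/(kA) = 0.3209 ⇒ k = 0.157/(0.3209·11.7) = 0.0418 W/m·K

k = 0.0418 W/m·K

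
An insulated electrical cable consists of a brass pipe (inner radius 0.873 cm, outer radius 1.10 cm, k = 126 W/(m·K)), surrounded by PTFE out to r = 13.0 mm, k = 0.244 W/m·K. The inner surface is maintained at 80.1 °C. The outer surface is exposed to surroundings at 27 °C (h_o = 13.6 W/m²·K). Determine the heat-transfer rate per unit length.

Treat each layer as a resistance in series:
  R'_brass = ln(0.0110/0.00873)/(2πk) = 0.2311/(2π·126) = 2.919×10^-4 m·K/W
  R'_PTFE = ln(0.0130/0.0110)/(2πk) = 0.1671/(2π·0.244) = 0.1090 m·K/W
  R'_conv,out = 1/(2πr h) = 1/(2π·0.0130·13.6) = 0.9002 m·K/W
ΣR = 2.919×10^-4 + 0.1090 + 0.9002 = 1.009 m·K/W
Q' = ΔT/ΣR = (80.1 °C − 27 °C)/1.009 = 52.6 W/m

Q' = 52.6 W/m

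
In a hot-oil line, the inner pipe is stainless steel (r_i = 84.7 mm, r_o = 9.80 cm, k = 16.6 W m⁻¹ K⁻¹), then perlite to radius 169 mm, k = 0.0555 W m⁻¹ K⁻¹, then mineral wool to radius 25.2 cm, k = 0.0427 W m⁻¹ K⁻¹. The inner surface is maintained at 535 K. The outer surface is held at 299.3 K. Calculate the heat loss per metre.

Q' = 77.2 W/m

Series thermal resistances, inner to outer:
  R'_stainless steel = ln(0.0980/0.0847)/(2πk) = 0.1459/(2π·16.6) = 0.001398 m·K/W
  R'_perlite = ln(0.169/0.0980)/(2πk) = 0.5449/(2π·0.0555) = 1.563 m·K/W
  R'_mineral wool = ln(0.252/0.169)/(2πk) = 0.3995/(2π·0.0427) = 1.489 m·K/W
ΣR = 0.001398 + 1.563 + 1.489 = 3.053 m·K/W
Q' = ΔT/ΣR = (535 K − 299.3 K)/3.053 = 77.2 W/m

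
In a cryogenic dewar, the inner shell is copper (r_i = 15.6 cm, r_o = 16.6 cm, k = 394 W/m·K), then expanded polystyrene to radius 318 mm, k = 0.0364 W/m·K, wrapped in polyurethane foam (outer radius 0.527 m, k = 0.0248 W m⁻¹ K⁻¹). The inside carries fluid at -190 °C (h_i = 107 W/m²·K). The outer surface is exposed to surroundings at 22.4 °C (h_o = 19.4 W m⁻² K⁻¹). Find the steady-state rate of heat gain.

Q = 20.5 W

Treat each layer as a resistance in series:
  R_conv,in = 1/(4πr²h) = 1/(4π·0.156²·107) = 0.03056 K/W
  R_copper = (1/0.156 − 1/0.166)/(4πk) = 0.3862/(4π·394) = 7.799×10^-5 K/W
  R_expanded polystyrene = (1/0.166 − 1/0.318)/(4πk) = 2.879/(4π·0.0364) = 6.295 K/W
  R_polyurethane foam = (1/0.318 − 1/0.527)/(4πk) = 1.247/(4π·0.0248) = 4.002 K/W
  R_conv,out = 1/(4πr²h) = 1/(4π·0.527²·19.4) = 0.01477 K/W
ΣR = 0.03056 + 7.799×10^-5 + 6.295 + 4.002 + 0.01477 = 10.34 K/W
Q = ΔT/ΣR = (-190 °C − 22.4 °C)/10.34 = -20.5 W
(Negative Q ⇒ heat flows inward; heat gain = 20.5 W.)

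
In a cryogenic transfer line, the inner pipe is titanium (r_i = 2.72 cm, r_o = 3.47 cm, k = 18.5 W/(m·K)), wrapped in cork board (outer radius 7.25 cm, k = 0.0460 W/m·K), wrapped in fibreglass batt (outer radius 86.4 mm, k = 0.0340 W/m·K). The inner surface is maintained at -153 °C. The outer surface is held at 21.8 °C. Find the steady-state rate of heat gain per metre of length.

Q' = 51.8 W/m

Treat each layer as a resistance in series:
  R'_titanium = ln(0.0347/0.0272)/(2πk) = 0.2435/(2π·18.5) = 0.002095 m·K/W
  R'_cork board = ln(0.0725/0.0347)/(2πk) = 0.7368/(2π·0.0460) = 2.549 m·K/W
  R'_fibreglass batt = ln(0.0864/0.0725)/(2πk) = 0.1754/(2π·0.0340) = 0.8211 m·K/W
ΣR = 0.002095 + 2.549 + 0.8211 = 3.372 m·K/W
Q' = ΔT/ΣR = (-153 °C − 21.8 °C)/3.372 = -51.8 W/m
(Negative Q' ⇒ heat flows inward; heat gain = 51.8 W/m.)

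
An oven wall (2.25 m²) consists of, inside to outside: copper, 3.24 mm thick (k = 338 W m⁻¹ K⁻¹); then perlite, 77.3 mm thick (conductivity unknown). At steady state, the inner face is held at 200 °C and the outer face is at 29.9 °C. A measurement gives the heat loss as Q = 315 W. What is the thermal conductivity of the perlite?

k = 0.0636 W/m·K

ΣR = ΔT/Q = |200 − 29.9|/315 = 0.5400 K/W
Known resistances:
  R_copper = L/(kA) = 0.00324/(338·2.25) = 4.260×10^-6 K/W
R_perlite = ΣR − ΣR_known = 0.5400 − 4.260×10^-6 = 0.5400 K/W
L/(kA) = 0.5400 ⇒ k = 0.0773/(0.5400·2.25) = 0.0636 W/m·K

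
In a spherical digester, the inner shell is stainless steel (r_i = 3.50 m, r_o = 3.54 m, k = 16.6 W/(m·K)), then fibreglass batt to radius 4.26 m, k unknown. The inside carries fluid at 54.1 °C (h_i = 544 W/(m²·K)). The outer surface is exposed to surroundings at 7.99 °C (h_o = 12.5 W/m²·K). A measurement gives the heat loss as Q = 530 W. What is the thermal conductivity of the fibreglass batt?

ΣR = ΔT/Q = |54.1 − 7.99|/530 = 0.08700 K/W
Known resistances:
  R_conv,in = 1/(4πr²h) = 1/(4π·3.50²·544) = 1.194×10^-5 K/W
  R_stainless steel = (1/3.50 − 1/3.54)/(4πk) = 0.003228/(4π·16.6) = 1.548×10^-5 K/W
  R_conv,out = 1/(4πr²h) = 1/(4π·4.26²·12.5) = 3.508×10^-4 K/W
R_fibreglass batt = ΣR − ΣR_known = 0.08700 − 3.782×10^-4 = 0.08662 K/W
(1/r₁−1/r₂)/(4πk) = 0.08662 ⇒ k = 0.04774/(4π·0.08662) = 0.0439 W/m·K

k = 0.0439 W/m·K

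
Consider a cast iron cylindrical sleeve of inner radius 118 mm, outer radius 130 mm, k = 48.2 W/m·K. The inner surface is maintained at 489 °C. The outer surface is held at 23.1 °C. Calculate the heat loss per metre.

Q' = 1.46×10^6 W/m

Q' = 2πk·ΔT/ln(r₂/r₁) = 2π × 48.2 × 465.9 / ln(0.130/0.118) = 1.46×10^6 W/m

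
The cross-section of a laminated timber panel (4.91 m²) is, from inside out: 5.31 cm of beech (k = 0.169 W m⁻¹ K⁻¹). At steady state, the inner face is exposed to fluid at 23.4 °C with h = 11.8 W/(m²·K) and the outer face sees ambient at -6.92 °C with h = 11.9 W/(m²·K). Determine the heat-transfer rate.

Treat each layer as a resistance in series:
  R_conv,in = 1/(hA) = 1/(11.8·4.91) = 0.01726 K/W
  R_beech = L/(kA) = 0.0531/(0.169·4.91) = 0.06399 K/W
  R_conv,out = 1/(hA) = 1/(11.9·4.91) = 0.01711 K/W
ΣR = 0.01726 + 0.06399 + 0.01711 = 0.09836 K/W
Q = ΔT/ΣR = (23.4 °C − -6.92 °C)/0.09836 = 308 W

Q = 308 W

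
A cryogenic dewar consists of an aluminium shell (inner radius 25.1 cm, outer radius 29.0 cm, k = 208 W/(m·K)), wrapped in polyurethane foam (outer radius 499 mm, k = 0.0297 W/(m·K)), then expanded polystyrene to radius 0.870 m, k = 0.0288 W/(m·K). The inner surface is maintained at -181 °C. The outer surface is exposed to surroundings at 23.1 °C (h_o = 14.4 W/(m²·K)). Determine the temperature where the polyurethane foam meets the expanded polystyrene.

T = -54.4 °C

Treat each layer as a resistance in series:
  R_aluminium = (1/0.251 − 1/0.290)/(4πk) = 0.5358/(4π·208) = 2.050×10^-4 K/W
  R_polyurethane foam = (1/0.290 − 1/0.499)/(4πk) = 1.444/(4π·0.0297) = 3.870 K/W
  R_expanded polystyrene = (1/0.499 − 1/0.870)/(4πk) = 0.8546/(4π·0.0288) = 2.361 K/W
  R_conv,out = 1/(4πr²h) = 1/(4π·0.870²·14.4) = 0.007301 K/W
ΣR = 2.050×10^-4 + 3.870 + 2.361 + 0.007301 = 6.239 K/W
Q = ΔT/ΣR = (-181 °C − 23.1 °C)/6.239 = -32.71 W
From the inner boundary to the polyurethane foam/expanded polystyrene interface, ΣR_partial = 3.870 K/W.
T_interface = T_in − Q·ΣR_partial = -181 °C − (-32.71)(3.870) = -54.4 °C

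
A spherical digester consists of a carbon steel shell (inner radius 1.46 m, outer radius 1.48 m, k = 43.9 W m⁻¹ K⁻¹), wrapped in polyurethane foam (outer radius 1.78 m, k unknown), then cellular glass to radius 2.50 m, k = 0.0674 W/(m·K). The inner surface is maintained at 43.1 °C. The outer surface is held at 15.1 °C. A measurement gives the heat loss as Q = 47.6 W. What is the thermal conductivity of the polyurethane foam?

k = 0.0228 W/m·K

ΣR = ΔT/Q = |43.1 − 15.1|/47.6 = 0.5882 K/W
Known resistances:
  R_carbon steel = (1/1.46 − 1/1.48)/(4πk) = 0.009256/(4π·43.9) = 1.678×10^-5 K/W
  R_cellular glass = (1/1.78 − 1/2.50)/(4πk) = 0.1618/(4π·0.0674) = 0.1910 K/W
R_polyurethane foam = ΣR − ΣR_known = 0.5882 − 0.1910 = 0.3972 K/W
(1/r₁−1/r₂)/(4πk) = 0.3972 ⇒ k = 0.1139/(4π·0.3972) = 0.0228 W/m·K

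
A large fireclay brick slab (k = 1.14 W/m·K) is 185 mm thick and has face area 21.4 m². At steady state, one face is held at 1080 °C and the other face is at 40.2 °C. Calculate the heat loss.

Q = 1.37×10^5 W

Q = kA·ΔT/L = 1.14 × 21.4 × |1080 °C − 40.2 °C| / 0.185 = 1.37×10^5 W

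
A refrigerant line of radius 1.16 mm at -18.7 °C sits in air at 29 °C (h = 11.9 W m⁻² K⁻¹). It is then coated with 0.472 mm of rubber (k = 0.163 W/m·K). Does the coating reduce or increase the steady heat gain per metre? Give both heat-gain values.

Critical radius for a cylinder: r_cr = k/h = 0.0137 m = 1.37 cm.
Outer radius after coating: r₂ = 0.00116 + 4.72×10^-4 = 0.001632 m.
Since r₁ < r_cr and r₂ ≤ r_cr, the coating moves toward the maximum at r_cr — heat gain rises.
Bare: R = 1/(2πr₁h) = 11.53 m·K/W; Q = 47.7/11.53 = 4.14 W/m.
Coated: R = R_cond + R_conv = 8.528 m·K/W; Q = 47.7/8.528 = 5.59 W/m.

increases: 4.14 → 5.59 W/m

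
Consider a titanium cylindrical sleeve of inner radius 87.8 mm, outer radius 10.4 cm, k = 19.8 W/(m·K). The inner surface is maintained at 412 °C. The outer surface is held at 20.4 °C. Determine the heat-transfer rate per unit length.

Q' = 2.88×10^5 W/m

Q' = 2πk·ΔT/ln(r₂/r₁) = 2π × 19.8 × 391.6 / ln(0.104/0.0878) = 2.88×10^5 W/m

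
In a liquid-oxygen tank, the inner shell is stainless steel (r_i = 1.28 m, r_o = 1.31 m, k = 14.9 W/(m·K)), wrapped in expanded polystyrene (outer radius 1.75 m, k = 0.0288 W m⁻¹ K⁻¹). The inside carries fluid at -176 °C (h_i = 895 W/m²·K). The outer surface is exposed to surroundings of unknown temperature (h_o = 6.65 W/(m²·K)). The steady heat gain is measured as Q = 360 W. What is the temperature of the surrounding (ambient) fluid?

Sum the resistances:
  R_conv,in = 1/(4πr²h) = 1/(4π·1.28²·895) = 5.427×10^-5 K/W
  R_stainless steel = (1/1.28 − 1/1.31)/(4πk) = 0.01789/(4π·14.9) = 9.555×10^-5 K/W
  R_expanded polystyrene = (1/1.31 − 1/1.75)/(4πk) = 0.1919/(4π·0.0288) = 0.5303 K/W
  R_conv,out = 1/(4πr²h) = 1/(4π·1.75²·6.65) = 0.003907 K/W
ΣR = 0.5344 K/W
ΔT = Q·ΣR = 360 × 0.5344 = 192.4 K
Heat flows inward, so T_out = T_in + ΔT = -176 + 192.4 = 16.4 °C

T_out = 16.4 °C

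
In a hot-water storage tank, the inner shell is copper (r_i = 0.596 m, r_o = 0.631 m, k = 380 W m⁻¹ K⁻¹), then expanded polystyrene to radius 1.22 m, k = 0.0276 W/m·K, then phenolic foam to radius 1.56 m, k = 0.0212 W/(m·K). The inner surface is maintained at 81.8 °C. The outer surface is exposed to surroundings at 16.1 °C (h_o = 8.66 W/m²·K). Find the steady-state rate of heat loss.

Treat each layer as a resistance in series:
  R_copper = (1/0.596 − 1/0.631)/(4πk) = 0.09307/(4π·380) = 1.949×10^-5 K/W
  R_expanded polystyrene = (1/0.631 − 1/1.22)/(4πk) = 0.7651/(4π·0.0276) = 2.206 K/W
  R_phenolic foam = (1/1.22 − 1/1.56)/(4πk) = 0.1786/(4π·0.0212) = 0.6706 K/W
  R_conv,out = 1/(4πr²h) = 1/(4π·1.56²·8.66) = 0.003776 K/W
ΣR = 1.949×10^-5 + 2.206 + 0.6706 + 0.003776 = 2.880 K/W
Q = ΔT/ΣR = (81.8 °C − 16.1 °C)/2.880 = 22.8 W

Q = 22.8 W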